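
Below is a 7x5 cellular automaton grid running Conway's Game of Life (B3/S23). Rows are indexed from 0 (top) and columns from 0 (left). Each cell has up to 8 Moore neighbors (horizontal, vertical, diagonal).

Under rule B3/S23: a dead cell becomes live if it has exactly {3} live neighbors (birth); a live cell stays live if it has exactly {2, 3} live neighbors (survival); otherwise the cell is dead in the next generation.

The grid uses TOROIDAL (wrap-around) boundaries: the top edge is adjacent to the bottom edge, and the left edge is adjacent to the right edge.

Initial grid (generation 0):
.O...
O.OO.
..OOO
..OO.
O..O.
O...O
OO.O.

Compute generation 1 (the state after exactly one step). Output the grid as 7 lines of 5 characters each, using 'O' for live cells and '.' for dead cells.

Simulating step by step:
Generation 0 (given above): 16 live cells
Generation 1: 11 live cells
(generation 1 grid is the final answer)

Answer: ...O.
O....
.....
.O...
OOOO.
..OO.
.OO..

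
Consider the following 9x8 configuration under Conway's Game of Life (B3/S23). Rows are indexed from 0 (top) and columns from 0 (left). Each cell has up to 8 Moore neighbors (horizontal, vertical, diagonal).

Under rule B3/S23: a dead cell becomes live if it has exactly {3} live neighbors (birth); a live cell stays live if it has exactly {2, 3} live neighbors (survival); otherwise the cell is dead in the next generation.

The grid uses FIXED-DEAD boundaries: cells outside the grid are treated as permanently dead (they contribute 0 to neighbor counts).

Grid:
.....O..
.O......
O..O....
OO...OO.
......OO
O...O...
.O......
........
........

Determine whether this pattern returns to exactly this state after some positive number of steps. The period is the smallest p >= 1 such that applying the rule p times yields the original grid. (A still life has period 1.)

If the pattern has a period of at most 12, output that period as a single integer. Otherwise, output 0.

Answer: 0

Derivation:
Simulating and comparing each generation to the original:
Gen 0 (original, given above): 13 live cells
Gen 1: 11 live cells, differs from original
Gen 2: 9 live cells, differs from original
Gen 3: 5 live cells, differs from original
Gen 4: 2 live cells, differs from original
Gen 5: 0 live cells, differs from original
Gen 6: 0 live cells, differs from original
Gen 7: 0 live cells, differs from original
Gen 8: 0 live cells, differs from original
Gen 9: 0 live cells, differs from original
Gen 10: 0 live cells, differs from original
Gen 11: 0 live cells, differs from original
Gen 12: 0 live cells, differs from original
No period found within 12 steps.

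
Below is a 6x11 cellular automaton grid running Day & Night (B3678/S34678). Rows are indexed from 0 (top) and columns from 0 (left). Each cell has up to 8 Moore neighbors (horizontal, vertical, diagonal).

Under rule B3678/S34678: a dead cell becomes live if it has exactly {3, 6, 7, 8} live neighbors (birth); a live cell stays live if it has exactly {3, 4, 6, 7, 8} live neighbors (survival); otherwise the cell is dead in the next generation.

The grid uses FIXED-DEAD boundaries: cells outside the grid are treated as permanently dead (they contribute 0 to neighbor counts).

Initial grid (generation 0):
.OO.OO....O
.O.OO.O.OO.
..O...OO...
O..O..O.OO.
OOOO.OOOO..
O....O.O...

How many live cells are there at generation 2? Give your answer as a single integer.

Answer: 22

Derivation:
Simulating step by step:
Generation 0 (given above): 30 live cells
Generation 1: 26 live cells
..O.OO...O.
.O.OO.O....
.OO.O.O....
...OO..OO..
OOO..O..OO.
..O.O..OO..
Generation 2: 22 live cells
....OO.....
.O..OO.....
..OOO......
O..OO.OOOO.
.OO...O..O.
...O....OO.
Population at generation 2: 22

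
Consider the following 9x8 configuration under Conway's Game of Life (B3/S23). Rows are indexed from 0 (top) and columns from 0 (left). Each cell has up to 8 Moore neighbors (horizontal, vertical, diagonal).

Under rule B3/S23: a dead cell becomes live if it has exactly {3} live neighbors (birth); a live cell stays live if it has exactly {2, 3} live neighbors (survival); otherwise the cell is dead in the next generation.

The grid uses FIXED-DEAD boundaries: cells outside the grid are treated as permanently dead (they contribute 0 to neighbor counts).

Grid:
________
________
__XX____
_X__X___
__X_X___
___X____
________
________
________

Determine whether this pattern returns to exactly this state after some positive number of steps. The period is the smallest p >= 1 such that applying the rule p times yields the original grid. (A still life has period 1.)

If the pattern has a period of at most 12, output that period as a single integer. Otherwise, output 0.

Simulating and comparing each generation to the original:
Gen 0 (original, given above): 7 live cells
Gen 1: 7 live cells, MATCHES original -> period = 1

Answer: 1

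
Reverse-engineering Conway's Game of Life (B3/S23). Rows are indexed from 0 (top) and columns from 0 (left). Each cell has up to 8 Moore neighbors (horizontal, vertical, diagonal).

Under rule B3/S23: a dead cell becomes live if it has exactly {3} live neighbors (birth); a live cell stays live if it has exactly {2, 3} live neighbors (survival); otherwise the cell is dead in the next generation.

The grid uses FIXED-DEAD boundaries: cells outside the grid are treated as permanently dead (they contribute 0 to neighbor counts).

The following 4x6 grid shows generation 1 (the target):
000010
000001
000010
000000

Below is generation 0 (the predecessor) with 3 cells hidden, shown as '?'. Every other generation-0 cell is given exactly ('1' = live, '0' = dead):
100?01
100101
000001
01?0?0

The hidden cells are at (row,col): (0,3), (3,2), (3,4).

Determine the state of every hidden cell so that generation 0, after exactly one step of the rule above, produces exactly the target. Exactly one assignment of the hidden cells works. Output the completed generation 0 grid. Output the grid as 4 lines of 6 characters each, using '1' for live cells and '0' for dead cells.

Hidden generation-0 cells (in order): (0,3), (3,2), (3,4).
A hidden cell only influences target cells in its own 3x3 neighborhood. Try each of the 2^3 = 8 assignments, step the completed generation 0 forward once under B3/S23, and compare with the target:
  (0,3)=0 (3,2)=0 (3,4)=0 -> step reproduces the target at every cell -> ACCEPT
  (0,3)=0 (3,2)=0 (3,4)=1 -> step gives (2,4)='0' but target has '1' -> reject
  (0,3)=0 (3,2)=1 (3,4)=0 -> step gives (2,1)='1' but target has '0' -> reject
  (0,3)=0 (3,2)=1 (3,4)=1 -> step gives (2,1)='1' but target has '0' -> reject
  (0,3)=1 (3,2)=0 (3,4)=0 -> step gives (0,4)='0' but target has '1' -> reject
  (0,3)=1 (3,2)=0 (3,4)=1 -> step gives (0,4)='0' but target has '1' -> reject
  (0,3)=1 (3,2)=1 (3,4)=0 -> step gives (0,4)='0' but target has '1' -> reject
  (0,3)=1 (3,2)=1 (3,4)=1 -> step gives (0,4)='0' but target has '1' -> reject
Unique solution: (0,3)=dead, (3,2)=dead, (3,4)=dead.
Check: live-neighbor counts of every cell in the completed generation 0:
121131
121042
222131
101011
Applying B3/S23 to generation 0 with these counts gives:
000010
000001
000010
000000
which matches the target exactly.

Answer: 100001
100101
000001
010000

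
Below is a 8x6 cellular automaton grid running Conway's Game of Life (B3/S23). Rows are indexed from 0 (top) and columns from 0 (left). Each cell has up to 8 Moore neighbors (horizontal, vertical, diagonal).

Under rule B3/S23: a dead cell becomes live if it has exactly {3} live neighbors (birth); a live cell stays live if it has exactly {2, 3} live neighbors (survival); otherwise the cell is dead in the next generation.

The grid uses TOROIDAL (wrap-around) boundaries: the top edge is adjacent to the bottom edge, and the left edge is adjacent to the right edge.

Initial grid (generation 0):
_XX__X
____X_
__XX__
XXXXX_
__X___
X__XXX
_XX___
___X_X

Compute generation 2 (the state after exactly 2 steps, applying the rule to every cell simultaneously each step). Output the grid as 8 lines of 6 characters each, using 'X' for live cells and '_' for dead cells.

Answer: XXX__X
_XXXX_
____XX
______
___X__
XXXXXX
XXX___
X___XX

Derivation:
Simulating step by step:
Generation 0 (given above): 20 live cells
Generation 1: 16 live cells
X_XX_X
_X__X_
_____X
____X_
______
X__XXX
_XX___
___XX_
Generation 2: 23 live cells
(generation 2 grid is the final answer)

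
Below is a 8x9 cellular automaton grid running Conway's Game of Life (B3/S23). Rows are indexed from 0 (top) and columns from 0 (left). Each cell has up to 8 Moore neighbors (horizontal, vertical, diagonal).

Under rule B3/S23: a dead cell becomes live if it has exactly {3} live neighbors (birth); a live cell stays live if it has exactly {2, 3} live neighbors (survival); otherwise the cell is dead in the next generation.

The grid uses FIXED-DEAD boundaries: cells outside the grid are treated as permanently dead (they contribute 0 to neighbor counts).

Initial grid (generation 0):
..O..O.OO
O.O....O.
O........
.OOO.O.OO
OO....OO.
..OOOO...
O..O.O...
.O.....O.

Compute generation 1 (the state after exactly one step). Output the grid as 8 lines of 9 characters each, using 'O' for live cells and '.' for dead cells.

Answer: .O....OOO
......OOO
O..O..OOO
..O....OO
O......OO
O.OO.O...
.O.O.OO..
.........

Derivation:
Simulating step by step:
Generation 0 (given above): 27 live cells
Generation 1: 26 live cells
(generation 1 grid is the final answer)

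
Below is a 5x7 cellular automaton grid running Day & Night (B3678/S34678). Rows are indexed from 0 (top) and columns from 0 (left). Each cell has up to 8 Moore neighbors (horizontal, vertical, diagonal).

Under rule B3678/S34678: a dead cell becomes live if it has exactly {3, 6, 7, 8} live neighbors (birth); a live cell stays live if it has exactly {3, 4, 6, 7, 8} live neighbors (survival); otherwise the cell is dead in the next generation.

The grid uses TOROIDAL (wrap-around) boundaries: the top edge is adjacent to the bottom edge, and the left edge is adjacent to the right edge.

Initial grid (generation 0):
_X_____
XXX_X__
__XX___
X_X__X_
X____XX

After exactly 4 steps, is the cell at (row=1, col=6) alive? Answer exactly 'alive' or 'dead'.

Simulating step by step:
Generation 0 (given above): 13 live cells
Generation 1: 15 live cells
_XX__X_
_XX____
XXXXX_X
___XX__
X_____X
Generation 2: 19 live cells
_XX___X
_XX_XXX
XX__XX_
___XX__
_XXXXX_
Generation 3: 17 live cells
__XX_XX
X_X_X_X
XX_____
X___X_X
XX__XX_
Generation 4: 13 live cells
__XX___
X_X___X
_X_X___
______X
XXX_X_X

Cell (1,6) at generation 4: 1 -> alive

Answer: alive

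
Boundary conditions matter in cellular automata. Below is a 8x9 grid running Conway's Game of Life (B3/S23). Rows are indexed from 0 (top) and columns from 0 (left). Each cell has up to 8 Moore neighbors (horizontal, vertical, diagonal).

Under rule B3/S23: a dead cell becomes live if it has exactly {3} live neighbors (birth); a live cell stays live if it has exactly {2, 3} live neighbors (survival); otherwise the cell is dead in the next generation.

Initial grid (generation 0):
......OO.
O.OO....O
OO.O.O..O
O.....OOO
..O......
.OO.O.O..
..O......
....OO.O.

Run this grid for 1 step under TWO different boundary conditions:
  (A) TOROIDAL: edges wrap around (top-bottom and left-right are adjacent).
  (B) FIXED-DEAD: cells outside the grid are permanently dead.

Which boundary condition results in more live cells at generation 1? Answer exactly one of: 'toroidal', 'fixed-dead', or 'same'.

Answer: toroidal

Derivation:
Under TOROIDAL boundary, generation 1:
...OOOOO.
..OOO.O..
...OO.O..
..O...OO.
O.OO.OO.O
.OO......
.OO.O.O..
.....O.O.
Population = 29

Under FIXED-DEAD boundary, generation 1:
.......O.
O.OOO.O.O
O..OO.O.O
O.O...OOO
..OO.OO..
.OO......
.OO.O.O..
.........
Population = 27

Comparison: toroidal=29, fixed-dead=27 -> toroidal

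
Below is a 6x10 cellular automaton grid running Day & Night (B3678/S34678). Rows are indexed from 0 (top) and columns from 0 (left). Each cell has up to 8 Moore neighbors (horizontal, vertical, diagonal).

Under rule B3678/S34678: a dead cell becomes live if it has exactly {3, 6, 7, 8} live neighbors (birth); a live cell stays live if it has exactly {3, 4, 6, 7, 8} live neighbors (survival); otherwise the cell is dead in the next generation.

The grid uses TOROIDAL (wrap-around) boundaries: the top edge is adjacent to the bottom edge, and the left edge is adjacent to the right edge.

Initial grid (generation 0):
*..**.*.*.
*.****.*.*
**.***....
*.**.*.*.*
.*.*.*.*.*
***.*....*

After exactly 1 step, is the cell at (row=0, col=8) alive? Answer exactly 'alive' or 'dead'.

Simulating step by step:
Generation 0 (given above): 33 live cells
Generation 1: 29 live cells
.*.*...***
*.***...**
..****....
...***...*
*.**.....*
.**.*.**.*

Cell (0,8) at generation 1: 1 -> alive

Answer: alive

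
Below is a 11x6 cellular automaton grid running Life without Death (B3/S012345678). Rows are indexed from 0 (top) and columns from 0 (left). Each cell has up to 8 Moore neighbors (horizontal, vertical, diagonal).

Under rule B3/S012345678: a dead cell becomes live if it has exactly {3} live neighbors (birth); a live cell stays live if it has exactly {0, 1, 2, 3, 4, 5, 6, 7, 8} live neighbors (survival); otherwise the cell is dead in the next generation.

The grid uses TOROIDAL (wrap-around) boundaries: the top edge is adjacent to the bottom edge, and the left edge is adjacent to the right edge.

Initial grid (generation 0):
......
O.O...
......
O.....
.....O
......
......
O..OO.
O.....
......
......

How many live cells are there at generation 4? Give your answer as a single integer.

Answer: 31

Derivation:
Simulating step by step:
Generation 0 (given above): 8 live cells
Generation 1: 11 live cells
......
O.O...
.O....
O.....
.....O
......
......
O..OOO
O....O
......
......
Generation 2: 15 live cells
......
OOO...
OO....
O.....
.....O
......
....OO
O..OOO
O....O
......
......
Generation 3: 24 live cells
.O....
OOO...
OOO..O
OO...O
.....O
....OO
O..OOO
O..OOO
O....O
......
......
Generation 4: 31 live cells
OOO...
OOO..O
OOO..O
OOO.OO
.....O
...OOO
O..OOO
OO.OOO
O....O
......
......
Population at generation 4: 31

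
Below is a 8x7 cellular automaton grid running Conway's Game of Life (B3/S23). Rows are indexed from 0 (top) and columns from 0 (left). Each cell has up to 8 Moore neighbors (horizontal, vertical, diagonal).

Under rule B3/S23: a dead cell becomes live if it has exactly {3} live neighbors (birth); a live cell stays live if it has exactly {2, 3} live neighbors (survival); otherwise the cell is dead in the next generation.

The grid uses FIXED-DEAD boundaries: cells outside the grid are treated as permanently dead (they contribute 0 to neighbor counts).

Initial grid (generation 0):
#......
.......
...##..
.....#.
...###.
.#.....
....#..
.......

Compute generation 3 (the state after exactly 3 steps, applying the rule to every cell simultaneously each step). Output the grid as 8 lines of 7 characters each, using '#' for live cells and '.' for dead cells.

Simulating step by step:
Generation 0 (given above): 9 live cells
Generation 1: 6 live cells
.......
.......
....#..
.....#.
....##.
...#.#.
.......
.......
Generation 2: 4 live cells
.......
.......
.......
.....#.
.....##
.....#.
.......
.......
Generation 3: 7 live cells
(generation 3 grid is the final answer)

Answer: .......
.......
.......
.....##
....###
.....##
.......
.......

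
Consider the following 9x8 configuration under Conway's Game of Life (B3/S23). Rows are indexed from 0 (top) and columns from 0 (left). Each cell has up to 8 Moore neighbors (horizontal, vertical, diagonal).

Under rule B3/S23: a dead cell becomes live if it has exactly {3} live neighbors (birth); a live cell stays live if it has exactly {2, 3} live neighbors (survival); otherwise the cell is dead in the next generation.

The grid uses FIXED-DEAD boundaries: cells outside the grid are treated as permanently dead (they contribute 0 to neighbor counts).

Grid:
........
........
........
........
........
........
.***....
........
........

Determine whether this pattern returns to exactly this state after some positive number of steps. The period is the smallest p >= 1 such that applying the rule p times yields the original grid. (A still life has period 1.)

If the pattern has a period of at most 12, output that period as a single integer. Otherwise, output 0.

Simulating and comparing each generation to the original:
Gen 0 (original, given above): 3 live cells
Gen 1: 3 live cells, differs from original
Gen 2: 3 live cells, MATCHES original -> period = 2

Answer: 2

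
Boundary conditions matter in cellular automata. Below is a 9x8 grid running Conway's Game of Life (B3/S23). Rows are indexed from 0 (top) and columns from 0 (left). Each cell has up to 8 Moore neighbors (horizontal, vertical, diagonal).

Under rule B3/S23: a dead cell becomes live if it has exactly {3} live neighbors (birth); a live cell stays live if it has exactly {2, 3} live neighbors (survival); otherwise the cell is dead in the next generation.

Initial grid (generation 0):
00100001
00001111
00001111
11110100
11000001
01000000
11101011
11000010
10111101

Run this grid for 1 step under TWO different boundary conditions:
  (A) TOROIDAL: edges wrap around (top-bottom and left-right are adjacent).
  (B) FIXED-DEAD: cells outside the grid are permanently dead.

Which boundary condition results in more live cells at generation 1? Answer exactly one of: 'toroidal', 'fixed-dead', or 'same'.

Answer: fixed-dead

Derivation:
Under TOROIDAL boundary, generation 1:
01100000
10011000
01100000
00110100
00000001
00000010
00100110
00000000
00111100
Population = 19

Under FIXED-DEAD boundary, generation 1:
00000101
00011000
01100001
10110101
00000000
00000011
00100111
00000000
10111110
Population = 24

Comparison: toroidal=19, fixed-dead=24 -> fixed-dead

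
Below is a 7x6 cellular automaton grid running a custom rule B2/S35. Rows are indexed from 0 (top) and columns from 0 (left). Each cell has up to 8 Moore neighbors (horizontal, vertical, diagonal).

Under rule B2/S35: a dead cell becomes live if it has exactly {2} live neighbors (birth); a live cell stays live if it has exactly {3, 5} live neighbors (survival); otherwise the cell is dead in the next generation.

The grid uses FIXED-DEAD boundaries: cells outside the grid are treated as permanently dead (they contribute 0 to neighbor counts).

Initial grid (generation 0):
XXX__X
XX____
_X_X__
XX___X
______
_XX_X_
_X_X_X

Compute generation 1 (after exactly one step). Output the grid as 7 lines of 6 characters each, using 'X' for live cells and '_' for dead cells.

Simulating step by step:
Generation 0 (given above): 17 live cells
Generation 1: 13 live cells
(generation 1 grid is the final answer)

Answer: X_____
_X_XX_
____X_
____X_
___XXX
X_X__X
X_____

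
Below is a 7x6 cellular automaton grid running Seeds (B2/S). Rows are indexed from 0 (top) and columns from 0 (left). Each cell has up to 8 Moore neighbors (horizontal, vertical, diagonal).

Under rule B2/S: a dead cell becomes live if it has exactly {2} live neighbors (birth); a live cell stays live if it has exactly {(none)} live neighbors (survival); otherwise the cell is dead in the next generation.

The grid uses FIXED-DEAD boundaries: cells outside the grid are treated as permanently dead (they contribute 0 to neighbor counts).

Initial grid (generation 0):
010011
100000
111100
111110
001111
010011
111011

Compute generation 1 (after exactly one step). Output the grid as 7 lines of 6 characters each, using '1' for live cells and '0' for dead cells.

Simulating step by step:
Generation 0 (given above): 25 live cells
Generation 1: 2 live cells
(generation 1 grid is the final answer)

Answer: 100000
000001
000000
000000
000000
000000
000000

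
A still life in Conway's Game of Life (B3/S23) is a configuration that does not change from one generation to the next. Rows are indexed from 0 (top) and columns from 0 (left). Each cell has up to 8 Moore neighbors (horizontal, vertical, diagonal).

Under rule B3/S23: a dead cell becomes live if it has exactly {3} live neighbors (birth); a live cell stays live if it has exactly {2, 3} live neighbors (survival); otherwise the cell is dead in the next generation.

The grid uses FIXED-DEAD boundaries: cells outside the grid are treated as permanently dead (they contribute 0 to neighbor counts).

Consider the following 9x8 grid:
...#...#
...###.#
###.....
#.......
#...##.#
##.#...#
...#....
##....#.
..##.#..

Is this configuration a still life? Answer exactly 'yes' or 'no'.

Answer: no

Derivation:
Compute generation 1 and compare to generation 0 (given above):
Generation 1:
...#..#.
.#.##.#.
#####...
#.......
#...#.#.
####..#.
........
.#.##...
.##.....
Cell (0,6) differs: gen0=0 vs gen1=1 -> NOT a still life.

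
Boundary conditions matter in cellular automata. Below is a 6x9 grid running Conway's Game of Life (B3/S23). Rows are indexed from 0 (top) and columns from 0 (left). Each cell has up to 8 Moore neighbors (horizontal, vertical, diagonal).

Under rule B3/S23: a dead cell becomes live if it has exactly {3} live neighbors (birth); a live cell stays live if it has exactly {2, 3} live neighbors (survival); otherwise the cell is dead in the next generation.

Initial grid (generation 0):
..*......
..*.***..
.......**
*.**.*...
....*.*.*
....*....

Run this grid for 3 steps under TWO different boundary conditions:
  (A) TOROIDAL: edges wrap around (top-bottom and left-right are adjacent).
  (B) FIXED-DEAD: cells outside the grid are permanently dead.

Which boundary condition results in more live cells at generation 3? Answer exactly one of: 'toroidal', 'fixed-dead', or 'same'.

Under TOROIDAL boundary, generation 3:
.......*.
....*****
.........
...****..
**......*
....*....
Population = 14

Under FIXED-DEAD boundary, generation 3:
....*.*..
....*.*..
..*.....*
..*.****.
..**..**.
.........
Population = 15

Comparison: toroidal=14, fixed-dead=15 -> fixed-dead

Answer: fixed-dead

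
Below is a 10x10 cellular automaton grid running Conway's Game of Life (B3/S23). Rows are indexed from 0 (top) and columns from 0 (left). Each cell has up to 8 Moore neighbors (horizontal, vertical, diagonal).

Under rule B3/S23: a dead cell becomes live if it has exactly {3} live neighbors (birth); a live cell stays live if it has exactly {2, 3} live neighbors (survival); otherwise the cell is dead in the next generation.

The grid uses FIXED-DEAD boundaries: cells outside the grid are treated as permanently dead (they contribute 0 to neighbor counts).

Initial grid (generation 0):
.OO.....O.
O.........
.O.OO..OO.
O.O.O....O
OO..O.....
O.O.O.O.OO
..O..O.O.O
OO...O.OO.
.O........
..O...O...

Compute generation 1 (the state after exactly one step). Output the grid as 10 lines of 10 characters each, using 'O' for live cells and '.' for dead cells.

Simulating step by step:
Generation 0 (given above): 34 live cells
Generation 1: 44 live cells
(generation 1 grid is the final answer)

Answer: .O........
O..O...OO.
OOOOO...O.
O.O.OO..O.
O.O.O...OO
O.O.O.OOOO
O.OOOO...O
OOO....OO.
OOO...OO..
..........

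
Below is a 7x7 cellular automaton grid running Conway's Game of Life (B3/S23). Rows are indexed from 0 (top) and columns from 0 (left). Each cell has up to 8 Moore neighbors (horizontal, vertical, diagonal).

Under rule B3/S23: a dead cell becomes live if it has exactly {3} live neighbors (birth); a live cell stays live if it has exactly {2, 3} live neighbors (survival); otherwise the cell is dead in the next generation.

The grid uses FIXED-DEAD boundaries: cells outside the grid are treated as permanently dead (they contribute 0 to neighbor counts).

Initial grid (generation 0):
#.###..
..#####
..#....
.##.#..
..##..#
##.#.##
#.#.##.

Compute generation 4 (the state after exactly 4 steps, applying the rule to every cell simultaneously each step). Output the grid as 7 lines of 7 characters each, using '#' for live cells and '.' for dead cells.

Answer: .......
.......
.......
.......
##.....
#..#...
..##...

Derivation:
Simulating step by step:
Generation 0 (given above): 25 live cells
Generation 1: 14 live cells
.##....
.....#.
.......
.#.....
#.....#
#.....#
#.#####
Generation 2: 11 live cells
.......
.......
.......
.......
##.....
#..##.#
.#.####
Generation 3: 8 live cells
.......
.......
.......
.......
##.....
#..#..#
..##..#
Generation 4: 6 live cells
(generation 4 grid is the final answer)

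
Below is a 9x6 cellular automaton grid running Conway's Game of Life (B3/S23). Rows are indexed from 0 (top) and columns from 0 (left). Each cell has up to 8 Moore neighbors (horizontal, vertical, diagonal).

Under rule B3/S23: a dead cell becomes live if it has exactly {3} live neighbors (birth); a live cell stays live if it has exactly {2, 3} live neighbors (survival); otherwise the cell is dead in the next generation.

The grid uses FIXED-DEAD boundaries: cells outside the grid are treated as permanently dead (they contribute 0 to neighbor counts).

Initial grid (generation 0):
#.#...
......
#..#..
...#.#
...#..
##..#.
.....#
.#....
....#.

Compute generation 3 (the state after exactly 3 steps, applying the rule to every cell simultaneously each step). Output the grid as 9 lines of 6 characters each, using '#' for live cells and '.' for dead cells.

Answer: ......
......
..##..
.##.#.
....#.
.###..
..#...
......
......

Derivation:
Simulating step by step:
Generation 0 (given above): 13 live cells
Generation 1: 9 live cells
......
.#....
....#.
..##..
..##..
....#.
##....
......
......
Generation 2: 9 live cells
......
......
..##..
..#.#.
..#.#.
.###..
......
......
......
Generation 3: 10 live cells
(generation 3 grid is the final answer)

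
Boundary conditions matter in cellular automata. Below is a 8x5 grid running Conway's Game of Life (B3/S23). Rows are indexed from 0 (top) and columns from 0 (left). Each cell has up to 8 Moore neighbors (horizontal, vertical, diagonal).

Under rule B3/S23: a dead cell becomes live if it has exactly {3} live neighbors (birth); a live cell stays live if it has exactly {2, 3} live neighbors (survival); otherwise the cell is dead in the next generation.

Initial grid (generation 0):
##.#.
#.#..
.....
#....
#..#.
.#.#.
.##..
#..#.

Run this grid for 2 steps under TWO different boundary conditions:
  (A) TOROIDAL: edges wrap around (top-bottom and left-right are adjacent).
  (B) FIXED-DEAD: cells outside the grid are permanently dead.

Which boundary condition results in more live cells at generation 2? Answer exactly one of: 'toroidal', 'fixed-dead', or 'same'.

Under TOROIDAL boundary, generation 2:
#.##.
#.###
.#.##
..#..
..#..
.....
.....
...#.
Population = 13

Under FIXED-DEAD boundary, generation 2:
#.#..
#.#..
.#...
#.#..
#.#..
...#.
...#.
###..
Population = 14

Comparison: toroidal=13, fixed-dead=14 -> fixed-dead

Answer: fixed-dead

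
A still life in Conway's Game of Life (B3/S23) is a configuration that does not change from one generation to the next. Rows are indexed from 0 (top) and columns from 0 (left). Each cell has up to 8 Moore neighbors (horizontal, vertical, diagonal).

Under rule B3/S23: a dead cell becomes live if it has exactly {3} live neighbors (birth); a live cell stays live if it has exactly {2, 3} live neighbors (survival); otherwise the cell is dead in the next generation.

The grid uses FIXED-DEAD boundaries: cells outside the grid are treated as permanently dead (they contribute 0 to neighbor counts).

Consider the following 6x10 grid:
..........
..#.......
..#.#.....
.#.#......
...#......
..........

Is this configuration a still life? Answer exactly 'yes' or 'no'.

Compute generation 1 and compare to generation 0 (given above):
Generation 1:
..........
...#......
.##.......
...##.....
..#.......
..........
Cell (1,2) differs: gen0=1 vs gen1=0 -> NOT a still life.

Answer: no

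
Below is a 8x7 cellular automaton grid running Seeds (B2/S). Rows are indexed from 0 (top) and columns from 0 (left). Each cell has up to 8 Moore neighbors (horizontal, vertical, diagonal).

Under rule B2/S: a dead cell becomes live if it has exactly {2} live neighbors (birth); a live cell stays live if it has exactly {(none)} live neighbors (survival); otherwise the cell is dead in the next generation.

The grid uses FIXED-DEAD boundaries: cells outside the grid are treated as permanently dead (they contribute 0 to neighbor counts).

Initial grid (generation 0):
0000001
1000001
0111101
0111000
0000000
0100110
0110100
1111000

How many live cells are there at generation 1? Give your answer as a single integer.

Answer: 8

Derivation:
Simulating step by step:
Generation 0 (given above): 21 live cells
Generation 1: 8 live cells
0000010
0000100
0000000
1000010
1000010
1000000
0000000
0000100
Population at generation 1: 8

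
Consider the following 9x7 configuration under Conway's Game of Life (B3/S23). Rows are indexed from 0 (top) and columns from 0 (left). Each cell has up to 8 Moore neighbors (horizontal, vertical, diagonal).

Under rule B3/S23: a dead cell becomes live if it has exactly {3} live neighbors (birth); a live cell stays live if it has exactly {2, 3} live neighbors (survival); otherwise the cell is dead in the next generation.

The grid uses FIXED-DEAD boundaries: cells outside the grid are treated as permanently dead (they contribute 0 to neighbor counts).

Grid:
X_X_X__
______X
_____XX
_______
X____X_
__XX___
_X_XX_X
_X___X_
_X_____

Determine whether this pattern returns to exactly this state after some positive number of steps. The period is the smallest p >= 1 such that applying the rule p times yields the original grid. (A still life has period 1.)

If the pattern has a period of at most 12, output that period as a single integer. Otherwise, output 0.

Simulating and comparing each generation to the original:
Gen 0 (original, given above): 17 live cells
Gen 1: 17 live cells, differs from original
Gen 2: 17 live cells, differs from original
Gen 3: 14 live cells, differs from original
Gen 4: 10 live cells, differs from original
Gen 5: 13 live cells, differs from original
Gen 6: 13 live cells, differs from original
Gen 7: 22 live cells, differs from original
Gen 8: 9 live cells, differs from original
Gen 9: 5 live cells, differs from original
Gen 10: 3 live cells, differs from original
Gen 11: 3 live cells, differs from original
Gen 12: 3 live cells, differs from original
No period found within 12 steps.

Answer: 0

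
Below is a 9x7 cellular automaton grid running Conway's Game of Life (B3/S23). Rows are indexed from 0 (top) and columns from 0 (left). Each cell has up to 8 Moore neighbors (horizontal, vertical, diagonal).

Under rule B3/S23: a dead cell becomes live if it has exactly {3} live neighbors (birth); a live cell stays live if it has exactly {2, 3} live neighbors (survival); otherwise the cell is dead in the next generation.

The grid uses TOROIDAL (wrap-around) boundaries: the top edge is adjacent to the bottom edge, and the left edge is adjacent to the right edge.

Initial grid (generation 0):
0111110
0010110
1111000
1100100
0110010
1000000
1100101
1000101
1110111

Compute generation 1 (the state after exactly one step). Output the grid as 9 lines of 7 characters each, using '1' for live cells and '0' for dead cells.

Answer: 0000000
1000011
1000011
0000101
0010001
0010010
0100000
0010100
0000000

Derivation:
Simulating step by step:
Generation 0 (given above): 32 live cells
Generation 1: 15 live cells
(generation 1 grid is the final answer)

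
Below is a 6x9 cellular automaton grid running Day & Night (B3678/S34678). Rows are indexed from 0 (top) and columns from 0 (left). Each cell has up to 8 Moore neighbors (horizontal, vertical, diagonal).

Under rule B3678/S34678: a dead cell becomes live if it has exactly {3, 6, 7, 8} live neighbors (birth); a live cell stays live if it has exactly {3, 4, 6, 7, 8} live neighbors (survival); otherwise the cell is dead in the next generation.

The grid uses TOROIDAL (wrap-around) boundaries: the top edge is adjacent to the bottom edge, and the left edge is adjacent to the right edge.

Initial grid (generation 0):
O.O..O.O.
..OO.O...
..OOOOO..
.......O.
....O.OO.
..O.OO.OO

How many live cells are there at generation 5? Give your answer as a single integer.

Simulating step by step:
Generation 0 (given above): 21 live cells
Generation 1: 20 live cells
..O..O...
..O.OO...
..OOOOO..
.......O.
...O..OO.
.O..OOOOO
Generation 2: 17 live cells
.O.....O.
.OOO.....
...OOOO..
..O....O.
....O....
..OOOO.O.
Generation 3: 18 live cells
.OO...O..
..OO.OO..
.O.OO....
......O..
..O.OOO..
...OO.O..
Generation 4: 18 live cells
..O...OO.
...O.O...
...OO.O..
..O......
....O.OO.
.O.OOOOO.
Generation 5: 22 live cells
..O....O.
..OO.O.O.
..OOOO...
....O.OO.
..O.O.OO.
..OOO.O.O
Population at generation 5: 22

Answer: 22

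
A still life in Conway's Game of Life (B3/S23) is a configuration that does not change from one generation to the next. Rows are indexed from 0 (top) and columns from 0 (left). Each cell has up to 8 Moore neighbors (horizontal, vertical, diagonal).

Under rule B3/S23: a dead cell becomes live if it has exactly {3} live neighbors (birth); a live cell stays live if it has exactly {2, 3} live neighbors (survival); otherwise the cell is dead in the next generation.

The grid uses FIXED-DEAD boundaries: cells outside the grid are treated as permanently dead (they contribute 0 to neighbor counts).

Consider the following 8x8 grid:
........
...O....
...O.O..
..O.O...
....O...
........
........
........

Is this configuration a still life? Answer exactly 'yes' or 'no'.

Answer: no

Derivation:
Compute generation 1 and compare to generation 0 (given above):
Generation 1:
........
....O...
..OO....
....OO..
...O....
........
........
........
Cell (1,3) differs: gen0=1 vs gen1=0 -> NOT a still life.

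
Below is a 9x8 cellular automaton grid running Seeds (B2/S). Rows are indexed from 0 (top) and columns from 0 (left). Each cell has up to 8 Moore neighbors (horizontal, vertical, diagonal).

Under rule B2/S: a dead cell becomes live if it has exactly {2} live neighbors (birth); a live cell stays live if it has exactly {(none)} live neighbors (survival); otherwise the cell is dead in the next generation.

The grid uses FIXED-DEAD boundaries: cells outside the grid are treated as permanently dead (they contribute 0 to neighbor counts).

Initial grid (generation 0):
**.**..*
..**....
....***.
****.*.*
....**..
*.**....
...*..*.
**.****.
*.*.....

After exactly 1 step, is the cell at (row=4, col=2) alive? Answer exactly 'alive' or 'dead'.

Answer: dead

Derivation:
Simulating step by step:
Generation 0 (given above): 31 live cells
Generation 1: 9 live cells
........
*......*
*......*
........
........
.*....*.
.......*
.......*
......*.

Cell (4,2) at generation 1: 0 -> dead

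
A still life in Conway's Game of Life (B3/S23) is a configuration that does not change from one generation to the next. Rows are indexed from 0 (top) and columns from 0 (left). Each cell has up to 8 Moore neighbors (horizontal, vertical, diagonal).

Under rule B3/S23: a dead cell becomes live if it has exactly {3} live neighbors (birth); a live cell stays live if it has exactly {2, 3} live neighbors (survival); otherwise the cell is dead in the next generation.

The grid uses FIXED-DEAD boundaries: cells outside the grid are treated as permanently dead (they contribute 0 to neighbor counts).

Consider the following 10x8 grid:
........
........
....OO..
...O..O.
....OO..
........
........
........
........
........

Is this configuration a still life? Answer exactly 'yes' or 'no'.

Answer: yes

Derivation:
Compute generation 1 and compare to generation 0 (given above):
Generation 1:
........
........
....OO..
...O..O.
....OO..
........
........
........
........
........
The grids are IDENTICAL -> still life.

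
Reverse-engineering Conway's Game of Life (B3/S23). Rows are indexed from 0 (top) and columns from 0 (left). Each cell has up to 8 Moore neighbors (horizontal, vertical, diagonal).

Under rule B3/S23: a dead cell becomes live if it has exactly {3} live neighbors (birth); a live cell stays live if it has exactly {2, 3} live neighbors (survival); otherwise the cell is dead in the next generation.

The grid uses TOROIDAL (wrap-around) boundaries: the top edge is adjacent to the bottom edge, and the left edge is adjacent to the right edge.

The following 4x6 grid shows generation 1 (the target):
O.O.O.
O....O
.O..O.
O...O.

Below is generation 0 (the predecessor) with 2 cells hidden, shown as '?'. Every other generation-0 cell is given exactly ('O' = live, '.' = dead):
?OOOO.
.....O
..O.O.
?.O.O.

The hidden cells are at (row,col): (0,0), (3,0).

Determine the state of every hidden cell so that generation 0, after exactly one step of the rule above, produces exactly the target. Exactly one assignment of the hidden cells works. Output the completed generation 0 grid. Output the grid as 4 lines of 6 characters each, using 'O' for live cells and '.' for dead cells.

Hidden generation-0 cells (in order): (0,0), (3,0).
A hidden cell only influences target cells in its own 3x3 neighborhood. Try each of the 2^2 = 4 assignments, step the completed generation 0 forward once under B3/S23, and compare with the target:
  (0,0)=. (3,0)=. -> step gives (0,0)='.' but target has 'O' -> reject
  (0,0)=. (3,0)=O -> step gives (0,1)='O' but target has '.' -> reject
  (0,0)=O (3,0)=. -> step gives (0,1)='O' but target has '.' -> reject
  (0,0)=O (3,0)=O -> step reproduces the target at every cell -> ACCEPT
Unique solution: (0,0)=live, (3,0)=live.
Check: live-neighbor counts of every cell in the completed generation 0:
343435
344543
231424
264735
Applying B3/S23 to generation 0 with these counts gives:
O.O.O.
O....O
.O..O.
O...O.
which matches the target exactly.

Answer: OOOOO.
.....O
..O.O.
O.O.O.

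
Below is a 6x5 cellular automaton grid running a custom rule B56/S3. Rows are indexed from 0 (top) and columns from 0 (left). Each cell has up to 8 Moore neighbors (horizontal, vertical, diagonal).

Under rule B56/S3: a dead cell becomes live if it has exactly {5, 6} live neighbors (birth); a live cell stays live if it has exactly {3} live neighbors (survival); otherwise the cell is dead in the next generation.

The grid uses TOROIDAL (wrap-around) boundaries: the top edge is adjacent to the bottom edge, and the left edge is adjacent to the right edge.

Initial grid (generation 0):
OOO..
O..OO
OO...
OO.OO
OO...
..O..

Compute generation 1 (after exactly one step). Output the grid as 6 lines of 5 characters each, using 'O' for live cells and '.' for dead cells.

Simulating step by step:
Generation 0 (given above): 15 live cells
Generation 1: 5 live cells
(generation 1 grid is the final answer)

Answer: O.O..
.O...
.....
.....
.....
.OO..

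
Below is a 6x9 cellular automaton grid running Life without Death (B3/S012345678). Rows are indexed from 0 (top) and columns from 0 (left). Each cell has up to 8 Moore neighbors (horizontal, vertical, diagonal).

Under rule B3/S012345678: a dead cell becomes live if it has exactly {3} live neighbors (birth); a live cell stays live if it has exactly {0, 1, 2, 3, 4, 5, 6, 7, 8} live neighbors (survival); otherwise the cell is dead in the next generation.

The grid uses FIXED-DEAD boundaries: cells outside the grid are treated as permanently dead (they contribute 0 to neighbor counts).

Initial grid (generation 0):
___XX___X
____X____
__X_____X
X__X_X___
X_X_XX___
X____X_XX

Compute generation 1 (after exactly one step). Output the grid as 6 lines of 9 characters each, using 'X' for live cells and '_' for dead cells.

Answer: ___XX___X
____X____
__XXX___X
X_XX_X___
X_XXXX___
XX__XXXXX

Derivation:
Simulating step by step:
Generation 0 (given above): 17 live cells
Generation 1: 24 live cells
(generation 1 grid is the final answer)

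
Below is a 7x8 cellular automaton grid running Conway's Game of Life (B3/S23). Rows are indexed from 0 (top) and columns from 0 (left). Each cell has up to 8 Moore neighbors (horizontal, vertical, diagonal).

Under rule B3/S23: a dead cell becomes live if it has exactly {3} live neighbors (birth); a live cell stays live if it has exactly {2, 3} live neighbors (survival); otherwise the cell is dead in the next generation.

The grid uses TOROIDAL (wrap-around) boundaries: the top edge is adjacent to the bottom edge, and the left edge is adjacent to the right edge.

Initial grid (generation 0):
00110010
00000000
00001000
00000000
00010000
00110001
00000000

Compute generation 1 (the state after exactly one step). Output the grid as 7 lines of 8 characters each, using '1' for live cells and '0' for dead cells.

Simulating step by step:
Generation 0 (given above): 8 live cells
Generation 1: 5 live cells
(generation 1 grid is the final answer)

Answer: 00000000
00010000
00000000
00000000
00110000
00110000
00000000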